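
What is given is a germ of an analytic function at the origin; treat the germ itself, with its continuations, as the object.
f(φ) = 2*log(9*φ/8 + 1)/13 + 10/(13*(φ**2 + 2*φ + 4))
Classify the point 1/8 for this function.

The point is a regular point.

Denominator factors: φ**2 + 2*φ + 4 = 273/64 at φ = 1/8 — none vanishes.
Branch term log(1 - φ/(-8/9)): argument at 1/8 is 73/64, nonzero, so 1/8 is not its branch point (a point on a principal cut is still regular for the continued germ).
So the germ continues analytically to 1/8.


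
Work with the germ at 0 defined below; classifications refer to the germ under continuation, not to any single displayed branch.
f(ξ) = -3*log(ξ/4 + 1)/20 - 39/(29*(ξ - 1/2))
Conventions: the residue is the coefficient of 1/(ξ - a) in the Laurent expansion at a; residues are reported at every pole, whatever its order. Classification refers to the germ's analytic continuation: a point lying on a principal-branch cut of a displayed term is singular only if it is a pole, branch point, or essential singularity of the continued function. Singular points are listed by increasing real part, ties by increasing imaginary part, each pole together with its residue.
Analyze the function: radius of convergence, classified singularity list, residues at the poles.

Radius of convergence at 0: 1/2.
At -4: a logarithmic branch point.
At 1/2: a pole of order 1; residue -39/29.

Denominator factor (ξ - 1/2): pole of order 1 at 1/2, modulus 1/2.
Branch term (-3/20)*log(1 - ξ/(-4)): its argument vanishes at ξ = -4, a logarithmic branch point, modulus 4.
The radius of convergence is the smallest modulus among the singular points: 1/2.
The branch term is analytic at 1/2 and contributes nothing to the residue; only the rational part matters.
At the order-1 pole 1/2 set g(ξ) = (ξ - (1/2))*(rational part) = -39/29.
Simple pole: residue = g(a) at a = 1/2, which is -39/29.
List the singular points by increasing real part (a conjugate pair: the negative imaginary part first).


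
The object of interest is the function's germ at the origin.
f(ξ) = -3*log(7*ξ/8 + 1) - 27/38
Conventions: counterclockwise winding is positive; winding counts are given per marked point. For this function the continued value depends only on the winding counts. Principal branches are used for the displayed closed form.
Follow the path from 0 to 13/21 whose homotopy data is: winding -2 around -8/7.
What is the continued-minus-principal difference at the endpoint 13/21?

The rational part is single-valued and drops out of the difference; each branch term changes only by its own monodromy.
(-3)*log(1 - ξ/(-8/7)): each positive loop around -8/7 adds 2*pi*i to the log, so winding -2 contributes (-3)*(-2)*2*pi*i = (12)*pi*i.
Summing the contributions at ξ = 13/21 gives (12)*pi*i.

Continued minus principal equals (12)*pi*i.


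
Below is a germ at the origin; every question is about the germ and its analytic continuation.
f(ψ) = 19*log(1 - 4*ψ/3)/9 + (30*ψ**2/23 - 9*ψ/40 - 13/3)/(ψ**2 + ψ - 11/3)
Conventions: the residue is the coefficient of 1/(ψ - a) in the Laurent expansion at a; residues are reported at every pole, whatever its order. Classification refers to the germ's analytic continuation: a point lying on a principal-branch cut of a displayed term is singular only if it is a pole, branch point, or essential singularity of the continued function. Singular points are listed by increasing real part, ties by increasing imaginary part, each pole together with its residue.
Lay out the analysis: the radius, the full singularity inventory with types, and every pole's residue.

Radius of convergence at 0: 3/4.
At -1/2 - (1/6)*sqrt(141): a pole of order 1; residue -1407/1840 - (6701/259440)*sqrt(141).
At 3/4: a logarithmic branch point.
At -1/2 + (1/6)*sqrt(141): a pole of order 1; residue -1407/1840 + (6701/259440)*sqrt(141).

Denominator factor (ψ**2 + ψ - 11/3): discriminant 47/3, real irrational roots -1/2 + (1/6)*sqrt(141) and -1/2 - (1/6)*sqrt(141); poles of order 1, moduli -1/2 + (1/6)*sqrt(141) and 1/2 + (1/6)*sqrt(141).
Branch term (19/9)*log(1 - ψ/(3/4)): its argument vanishes at ψ = 3/4, a logarithmic branch point, modulus 3/4.
The radius of convergence is the smallest modulus among the singular points: 3/4.
The branch term is analytic at -1/2 - (1/6)*sqrt(141) and contributes nothing to the residue; only the rational part matters.
The factor ψ**2 + ψ - 11/3 splits as (ψ - a)(ψ - a') with a = -1/2 - (1/6)*sqrt(141), a' = -1/2 + (1/6)*sqrt(141). At the order-1 pole a set g(ψ) = (ψ - a)*(rational part) = [30*ψ**2/23 - 9*ψ/40 - 13/3] / (ψ - a').
Simple pole: residue = g(a) at a = -1/2 - (1/6)*sqrt(141), which is -1407/1840 - (6701/259440)*sqrt(141).
The branch term is analytic at -1/2 + (1/6)*sqrt(141) and contributes nothing to the residue; only the rational part matters.
The factor ψ**2 + ψ - 11/3 splits as (ψ - a)(ψ - a') with a = -1/2 + (1/6)*sqrt(141), a' = -1/2 - (1/6)*sqrt(141). At the order-1 pole a set g(ψ) = (ψ - a)*(rational part) = [30*ψ**2/23 - 9*ψ/40 - 13/3] / (ψ - a').
Simple pole: residue = g(a) at a = -1/2 + (1/6)*sqrt(141), which is -1407/1840 + (6701/259440)*sqrt(141).
List the singular points by increasing real part (a conjugate pair: the negative imaginary part first).


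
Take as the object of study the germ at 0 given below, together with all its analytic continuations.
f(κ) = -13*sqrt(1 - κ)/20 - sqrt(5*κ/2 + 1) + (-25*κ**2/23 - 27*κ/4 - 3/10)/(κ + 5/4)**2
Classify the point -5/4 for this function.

The denominator factor κ + 5/4 vanishes at -5/4 and appears to the power 2; the numerator there equals 1481/230, nonzero, and no other factor vanishes.
The branch terms are analytic at this point.
Hence a pole whose order is the multiplicity, 2.

The point is a pole of order 2.


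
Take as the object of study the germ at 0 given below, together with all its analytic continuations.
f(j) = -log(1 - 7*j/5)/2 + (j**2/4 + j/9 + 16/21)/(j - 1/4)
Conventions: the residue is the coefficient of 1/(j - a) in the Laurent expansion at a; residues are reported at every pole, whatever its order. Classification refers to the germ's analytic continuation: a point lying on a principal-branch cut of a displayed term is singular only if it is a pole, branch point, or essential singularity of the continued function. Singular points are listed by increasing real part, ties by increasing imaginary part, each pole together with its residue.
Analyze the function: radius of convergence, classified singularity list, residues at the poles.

Denominator factor (j - 1/4): pole of order 1 at 1/4, modulus 1/4.
Branch term (-1/2)*log(1 - j/(5/7)): its argument vanishes at j = 5/7, a logarithmic branch point, modulus 5/7.
The radius of convergence is the smallest modulus among the singular points: 1/4.
The branch term is analytic at 1/4 and contributes nothing to the residue; only the rational part matters.
At the order-1 pole 1/4 set g(j) = (j - (1/4))*(rational part) = j**2/4 + j/9 + 16/21.
Simple pole: residue = g(a) at a = 1/4, which is 3247/4032.
List the singular points by increasing real part (a conjugate pair: the negative imaginary part first).

Radius of convergence at 0: 1/4.
At 1/4: a pole of order 1; residue 3247/4032.
At 5/7: a logarithmic branch point.


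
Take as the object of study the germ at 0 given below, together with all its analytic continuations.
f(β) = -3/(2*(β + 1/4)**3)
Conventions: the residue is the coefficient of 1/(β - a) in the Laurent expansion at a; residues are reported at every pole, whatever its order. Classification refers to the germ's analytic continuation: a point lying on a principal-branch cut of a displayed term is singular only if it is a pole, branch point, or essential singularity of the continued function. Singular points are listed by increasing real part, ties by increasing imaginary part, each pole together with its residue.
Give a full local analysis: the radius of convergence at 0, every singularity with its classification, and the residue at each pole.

Denominator factor (β + 1/4)^3: pole of order 3 at -1/4, modulus 1/4.
The radius of convergence is the smallest modulus among the singular points: 1/4.
At the order-3 pole -1/4 set g(β) = (β - (-1/4))^3*f(β) = -3/2.
Order-3 pole: residue = g''(a)/2; g''(-1/4) = 0, so the residue is 0.

Radius of convergence at 0: 1/4.
At -1/4: a pole of order 3; residue 0.


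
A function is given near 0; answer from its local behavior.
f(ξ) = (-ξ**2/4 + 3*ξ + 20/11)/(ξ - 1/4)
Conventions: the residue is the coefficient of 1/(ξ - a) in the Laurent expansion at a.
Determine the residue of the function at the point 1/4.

The residue is 1797/704.

At the order-1 pole 1/4 set g(ξ) = (ξ - (1/4))*f(ξ) = -ξ**2/4 + 3*ξ + 20/11.
Simple pole: residue = g(a) at a = 1/4, which is 1797/704.


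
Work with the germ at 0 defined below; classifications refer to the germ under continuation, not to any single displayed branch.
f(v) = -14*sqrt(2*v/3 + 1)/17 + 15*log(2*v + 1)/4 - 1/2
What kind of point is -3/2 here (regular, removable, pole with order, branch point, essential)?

The term (-14/17)*sqrt(1 - v/(-3/2)) has argument 1 - -3/2/(-3/2) = 0 at -3/2: a square-root (algebraic, two-sheeted) branch point; the remaining terms are analytic or single-valued there.

The point is an algebraic (square-root) branch point.


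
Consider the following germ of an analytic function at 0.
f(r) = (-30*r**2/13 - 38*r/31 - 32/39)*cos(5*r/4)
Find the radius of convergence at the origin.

The radius of convergence is infinite.

The factor cos(5*r/4) is entire and contributes no finite singular point.
The polynomial part has no poles.
No finite singular points: the Taylor series at 0 converges everywhere.


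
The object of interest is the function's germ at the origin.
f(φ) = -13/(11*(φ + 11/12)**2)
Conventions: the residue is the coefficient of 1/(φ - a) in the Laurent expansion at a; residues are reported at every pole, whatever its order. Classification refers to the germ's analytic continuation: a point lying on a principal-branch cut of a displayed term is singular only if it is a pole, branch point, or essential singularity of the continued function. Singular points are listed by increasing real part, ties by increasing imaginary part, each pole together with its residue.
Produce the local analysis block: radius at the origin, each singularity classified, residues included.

Denominator factor (φ + 11/12)^2: pole of order 2 at -11/12, modulus 11/12.
The radius of convergence is the smallest modulus among the singular points: 11/12.
At the order-2 pole -11/12 set g(φ) = (φ - (-11/12))^2*f(φ) = -13/11.
Order-2 pole: residue = g'(a); g'(-11/12) = 0, so the residue is 0.

Radius of convergence at 0: 11/12.
At -11/12: a pole of order 2; residue 0.


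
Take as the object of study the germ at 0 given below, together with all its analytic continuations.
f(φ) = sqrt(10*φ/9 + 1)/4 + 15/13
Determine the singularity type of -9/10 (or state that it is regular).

The point is an algebraic (square-root) branch point.

The term (1/4)*sqrt(1 - φ/(-9/10)) has argument 1 - -9/10/(-9/10) = 0 at -9/10: a square-root (algebraic, two-sheeted) branch point; the remaining terms are analytic or single-valued there.


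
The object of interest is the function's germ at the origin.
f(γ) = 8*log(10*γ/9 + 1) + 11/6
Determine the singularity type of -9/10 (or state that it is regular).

The point is a logarithmic branch point.

The term (8)*log(1 - γ/(-9/10)) has argument 1 - -9/10/(-9/10) = 0 at -9/10: a logarithmic (infinitely-sheeted) branch point; the remaining terms are analytic or single-valued there.


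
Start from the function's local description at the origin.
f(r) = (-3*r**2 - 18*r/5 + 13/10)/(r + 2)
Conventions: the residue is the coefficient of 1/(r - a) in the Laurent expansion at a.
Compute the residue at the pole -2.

At the order-1 pole -2 set g(r) = (r - (-2))*f(r) = -3*r**2 - 18*r/5 + 13/10.
Simple pole: residue = g(a) at a = -2, which is -7/2.

The residue is -7/2.


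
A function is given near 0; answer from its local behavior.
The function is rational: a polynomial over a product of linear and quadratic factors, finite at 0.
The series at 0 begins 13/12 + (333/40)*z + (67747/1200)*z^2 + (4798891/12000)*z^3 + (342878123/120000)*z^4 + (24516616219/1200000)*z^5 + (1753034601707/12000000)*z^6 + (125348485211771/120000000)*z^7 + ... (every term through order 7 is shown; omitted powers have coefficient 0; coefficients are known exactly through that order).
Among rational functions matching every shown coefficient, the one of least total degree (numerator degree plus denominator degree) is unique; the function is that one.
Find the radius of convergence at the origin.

The radius of convergence is 3/2 - (1/10)*sqrt(185).

No rational of total degree below 6 reproduces all 8 coefficients; solving the [2/4] Pade equations on them gives f(z) = (-3*z**2 - 2*z/3 + 13/12)/((z**2 - 3*z + 2/5)*(z**2 - 2*z + 5/2)), whose expansion matches every shown term.
Denominator factor (z**2 - 3*z + 2/5): discriminant 37/5, real irrational roots 3/2 + (1/10)*sqrt(185) and 3/2 - (1/10)*sqrt(185); poles of order 1, moduli 3/2 + (1/10)*sqrt(185) and 3/2 - (1/10)*sqrt(185).
Denominator factor (z**2 - 2*z + 5/2): discriminant -6, complex-conjugate roots (1) + ((1/2)*sqrt(6))*i and (1) - ((1/2)*sqrt(6))*i; poles of order 1, moduli (1/2)*sqrt(10) and (1/2)*sqrt(10).
The radius of convergence is the smallest modulus among the singular points: 3/2 - (1/10)*sqrt(185).


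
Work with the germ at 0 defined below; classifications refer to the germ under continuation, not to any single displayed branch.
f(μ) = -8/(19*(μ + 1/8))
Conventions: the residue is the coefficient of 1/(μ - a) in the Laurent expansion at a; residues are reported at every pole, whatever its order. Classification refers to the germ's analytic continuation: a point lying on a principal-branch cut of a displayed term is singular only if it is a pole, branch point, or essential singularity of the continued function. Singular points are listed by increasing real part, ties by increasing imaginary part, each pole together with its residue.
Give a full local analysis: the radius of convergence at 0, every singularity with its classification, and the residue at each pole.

Radius of convergence at 0: 1/8.
At -1/8: a pole of order 1; residue -8/19.

Denominator factor (μ + 1/8): pole of order 1 at -1/8, modulus 1/8.
The radius of convergence is the smallest modulus among the singular points: 1/8.
At the order-1 pole -1/8 set g(μ) = (μ - (-1/8))*f(μ) = -8/19.
Simple pole: residue = g(a) at a = -1/8, which is -8/19.


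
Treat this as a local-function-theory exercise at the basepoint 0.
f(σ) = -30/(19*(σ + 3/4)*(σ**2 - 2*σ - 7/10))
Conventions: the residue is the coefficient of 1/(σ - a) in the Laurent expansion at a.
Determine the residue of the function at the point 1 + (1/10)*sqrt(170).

The residue is 1200/2071 - (2100/35207)*sqrt(170).

The factor σ**2 - 2*σ - 7/10 splits as (σ - a)(σ - a') with a = 1 + (1/10)*sqrt(170), a' = 1 - (1/10)*sqrt(170). At the order-1 pole a set g(σ) = (σ - a)*f(σ) = [-30/(19*(σ + 3/4))] / (σ - a').
Simple pole: residue = g(a) at a = 1 + (1/10)*sqrt(170), which is 1200/2071 - (2100/35207)*sqrt(170).


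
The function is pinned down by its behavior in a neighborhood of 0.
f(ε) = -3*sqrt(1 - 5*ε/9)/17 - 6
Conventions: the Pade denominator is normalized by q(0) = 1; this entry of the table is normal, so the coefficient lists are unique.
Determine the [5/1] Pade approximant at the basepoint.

The Pade approximant has numerator coefficients [-105/17, 535/204, -25/1836, -125/132192, -625/4758912, -3125/171320832]; denominator coefficients [1, -5/12].

Taylor coefficients needed (expand at 0): a_0 = -105/17, a_1 = 5/102, a_2 = 25/3672, a_3 = 125/66096, a_4 = 3125/4758912, a_5 = 21875/85660416, a_6 = 109375/1027924992.
Write the denominator as Q(ε) = 1 + q1*ε. Requiring Q*f - P = O(ε^7) with deg P <= 5 kills the coefficients of ε^6..ε^6 in Q*f:
  ε^6: a_6 + q1*a_5 = 0, i.e. 109375/1027924992 + (21875/85660416)*q1 = 0.
Solving this linear system: q1 = -5/12.
The numerator is Q*f truncated at degree 5: P0 = a_0 = -105/17; P1 = a_1 + q1*a_0 = 535/204; P2 = a_2 + q1*a_1 = -25/1836; P3 = a_3 + q1*a_2 = -125/132192; P4 = a_4 + q1*a_3 = -625/4758912; P5 = a_5 + q1*a_4 = -3125/171320832.


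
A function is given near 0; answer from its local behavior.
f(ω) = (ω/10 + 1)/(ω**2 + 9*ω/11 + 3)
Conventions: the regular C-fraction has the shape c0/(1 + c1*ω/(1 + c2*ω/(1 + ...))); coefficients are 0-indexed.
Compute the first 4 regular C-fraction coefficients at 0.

The regular C-fraction coefficients are [1/3, 19/110, -1043/570, 110/57].

Taylor coefficients (expand at 0): a_0 = 1/3, a_1 = -19/330, a_2 = -1039/10890, a_3 = 2708/59895.
c0 = a_0 = 1/3. Peel one level at a time: if S = 1 + c*ω/S' with S'(0) = 1, then c is the ω-coefficient of S and S' = c*ω/(S - 1).
S_1 = c0/f = 1 + (19/110)*ω + (1043/3300)*ω^2 + ...; c1 = 19/110.
S_2 = c1*ω/(S_1 - 1) = 1 + (-1043/570)*ω + (11473/3249)*ω^2 + ...; c2 = -1043/570.
S_3 = c2*ω/(S_2 - 1) = 1 + (110/57)*ω + ...; c3 = 110/57.


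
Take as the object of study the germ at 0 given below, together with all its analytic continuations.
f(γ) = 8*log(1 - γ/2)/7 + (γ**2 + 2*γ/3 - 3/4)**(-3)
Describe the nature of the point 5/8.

The point is a regular point.

Denominator factors: γ**2 + 2*γ/3 - 3/4 = 11/192 at γ = 5/8 — none vanishes.
Branch term log(1 - γ/(2)): argument at 5/8 is 11/16, nonzero, so 5/8 is not its branch point (a point on a principal cut is still regular for the continued germ).
So the germ continues analytically to 5/8.


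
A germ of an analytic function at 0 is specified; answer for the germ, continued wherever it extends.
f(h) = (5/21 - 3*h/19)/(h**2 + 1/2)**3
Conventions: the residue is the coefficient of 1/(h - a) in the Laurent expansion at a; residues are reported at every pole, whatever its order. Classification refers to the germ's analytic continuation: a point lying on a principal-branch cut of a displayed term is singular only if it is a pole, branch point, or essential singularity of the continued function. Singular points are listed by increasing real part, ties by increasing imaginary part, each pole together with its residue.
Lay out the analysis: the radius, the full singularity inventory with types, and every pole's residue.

Radius of convergence at 0: (1/2)*sqrt(2).
At -((1/2)*sqrt(2))*i: a pole of order 3; residue ((5/28)*sqrt(2))*i.
At ((1/2)*sqrt(2))*i: a pole of order 3; residue -((5/28)*sqrt(2))*i.

Denominator factor (h**2 + 1/2)^3: discriminant -2, complex-conjugate roots ((1/2)*sqrt(2))*i and -((1/2)*sqrt(2))*i; poles of order 3, moduli (1/2)*sqrt(2) and (1/2)*sqrt(2).
The radius of convergence is the smallest modulus among the singular points: (1/2)*sqrt(2).
The factor h**2 + 1/2 splits as (h - a)(h - a') with a = -((1/2)*sqrt(2))*i, a' = ((1/2)*sqrt(2))*i. At the order-3 pole a set g(h) = (h - a)^3*f(h) = [5/21 - 3*h/19] / (h - a')^3.
Order-3 pole: residue = g''(a)/2; g''(-((1/2)*sqrt(2))*i) = ((5/14)*sqrt(2))*i, so the residue is ((5/28)*sqrt(2))*i.
The factor h**2 + 1/2 splits as (h - a)(h - a') with a = ((1/2)*sqrt(2))*i, a' = -((1/2)*sqrt(2))*i. At the order-3 pole a set g(h) = (h - a)^3*f(h) = [5/21 - 3*h/19] / (h - a')^3.
Order-3 pole: residue = g''(a)/2; g''(((1/2)*sqrt(2))*i) = -((5/14)*sqrt(2))*i, so the residue is -((5/28)*sqrt(2))*i.
List the singular points by increasing real part (a conjugate pair: the negative imaginary part first).


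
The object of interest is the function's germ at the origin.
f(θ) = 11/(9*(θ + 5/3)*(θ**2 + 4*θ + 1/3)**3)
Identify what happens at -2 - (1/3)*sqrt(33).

The point is a pole of order 3.

The denominator factor θ**2 + 4*θ + 1/3 vanishes at -2 - (1/3)*sqrt(33) and appears to the power 3; the numerator there equals 11/9, nonzero, and no other factor vanishes.
Hence a pole whose order is the multiplicity, 3.


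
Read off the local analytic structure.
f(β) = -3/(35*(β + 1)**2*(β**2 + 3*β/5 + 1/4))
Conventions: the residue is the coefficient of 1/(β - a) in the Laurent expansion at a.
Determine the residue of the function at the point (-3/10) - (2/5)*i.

The residue is (24/169) - (99/1183)*i.

The factor β**2 + 3*β/5 + 1/4 splits as (β - a)(β - a') with a = (-3/10) - (2/5)*i, a' = (-3/10) + (2/5)*i. At the order-1 pole a set g(β) = (β - a)*f(β) = [-3/(35*(β + 1)**2)] / (β - a').
Simple pole: residue = g(a) at a = (-3/10) - (2/5)*i, which is (24/169) - (99/1183)*i.


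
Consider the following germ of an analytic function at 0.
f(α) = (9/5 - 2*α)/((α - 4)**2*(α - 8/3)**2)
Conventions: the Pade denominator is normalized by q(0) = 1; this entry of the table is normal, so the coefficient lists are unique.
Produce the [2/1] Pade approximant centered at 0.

Taylor coefficients needed (expand at 0): a_0 = 81/5120, a_1 = 9/4096, a_2 = -2097/327680, a_3 = -243/32768.
Write the denominator as Q(α) = 1 + q1*α. Requiring Q*f - P = O(α^4) with deg P <= 2 kills the coefficients of α^3..α^3 in Q*f:
  α^3: a_3 + q1*a_2 = 0, i.e. -243/32768 + (-2097/327680)*q1 = 0.
Solving this linear system: q1 = -270/233.
The numerator is Q*f truncated at degree 2: P0 = a_0 = 81/5120; P1 = a_1 + q1*a_0 = -15399/954368; P2 = a_2 + q1*a_1 = -683001/76349440.

The Pade approximant has numerator coefficients [81/5120, -15399/954368, -683001/76349440]; denominator coefficients [1, -270/233].


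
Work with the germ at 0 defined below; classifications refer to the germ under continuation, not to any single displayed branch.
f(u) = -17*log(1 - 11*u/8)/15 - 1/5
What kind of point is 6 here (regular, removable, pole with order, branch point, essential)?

There is no denominator, hence no pole anywhere.
Branch term log(1 - u/(8/11)): argument at 6 is -29/4, nonzero, so 6 is not its branch point (a point on a principal cut is still regular for the continued germ).
So the germ continues analytically to 6.

The point is a regular point.


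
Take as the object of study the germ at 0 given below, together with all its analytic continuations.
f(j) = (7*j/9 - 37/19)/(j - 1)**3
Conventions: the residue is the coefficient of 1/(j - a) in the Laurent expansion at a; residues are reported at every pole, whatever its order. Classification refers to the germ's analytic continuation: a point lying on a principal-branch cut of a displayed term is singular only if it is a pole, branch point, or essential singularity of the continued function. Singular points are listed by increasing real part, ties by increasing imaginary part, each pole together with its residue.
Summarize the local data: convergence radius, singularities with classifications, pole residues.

Denominator factor (j - 1)^3: pole of order 3 at 1, modulus 1.
The radius of convergence is the smallest modulus among the singular points: 1.
At the order-3 pole 1 set g(j) = (j - (1))^3*f(j) = 7*j/9 - 37/19.
Order-3 pole: residue = g''(a)/2; g''(1) = 0, so the residue is 0.

Radius of convergence at 0: 1.
At 1: a pole of order 3; residue 0.


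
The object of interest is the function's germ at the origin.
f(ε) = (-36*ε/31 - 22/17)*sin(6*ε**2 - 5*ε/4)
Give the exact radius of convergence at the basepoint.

The factor sin(6*ε**2 - 5*ε/4) is entire and contributes no finite singular point.
The polynomial part has no poles.
No finite singular points: the Taylor series at 0 converges everywhere.

The radius of convergence is infinite.


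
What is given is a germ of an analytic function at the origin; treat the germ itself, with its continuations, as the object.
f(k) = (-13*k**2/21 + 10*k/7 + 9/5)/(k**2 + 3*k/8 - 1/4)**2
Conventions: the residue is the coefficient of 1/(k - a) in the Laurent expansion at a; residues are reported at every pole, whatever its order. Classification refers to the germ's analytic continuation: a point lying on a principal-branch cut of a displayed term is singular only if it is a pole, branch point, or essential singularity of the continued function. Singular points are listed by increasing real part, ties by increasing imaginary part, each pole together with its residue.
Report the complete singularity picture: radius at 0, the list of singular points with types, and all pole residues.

Radius of convergence at 0: -3/16 + (1/16)*sqrt(73).
At -3/16 - (1/16)*sqrt(73): a pole of order 2; residue (181376/559545)*sqrt(73).
At -3/16 + (1/16)*sqrt(73): a pole of order 2; residue -(181376/559545)*sqrt(73).

Denominator factor (k**2 + 3*k/8 - 1/4)^2: discriminant 73/64, real irrational roots -3/16 + (1/16)*sqrt(73) and -3/16 - (1/16)*sqrt(73); poles of order 2, moduli -3/16 + (1/16)*sqrt(73) and 3/16 + (1/16)*sqrt(73).
The radius of convergence is the smallest modulus among the singular points: -3/16 + (1/16)*sqrt(73).
The factor k**2 + 3*k/8 - 1/4 splits as (k - a)(k - a') with a = -3/16 - (1/16)*sqrt(73), a' = -3/16 + (1/16)*sqrt(73). At the order-2 pole a set g(k) = (k - a)^2*f(k) = [-13*k**2/21 + 10*k/7 + 9/5] / (k - a')^2.
Order-2 pole: residue = g'(a); g'(-3/16 - (1/16)*sqrt(73)) = (181376/559545)*sqrt(73), so the residue is (181376/559545)*sqrt(73).
The factor k**2 + 3*k/8 - 1/4 splits as (k - a)(k - a') with a = -3/16 + (1/16)*sqrt(73), a' = -3/16 - (1/16)*sqrt(73). At the order-2 pole a set g(k) = (k - a)^2*f(k) = [-13*k**2/21 + 10*k/7 + 9/5] / (k - a')^2.
Order-2 pole: residue = g'(a); g'(-3/16 + (1/16)*sqrt(73)) = -(181376/559545)*sqrt(73), so the residue is -(181376/559545)*sqrt(73).
List the singular points by increasing real part (a conjugate pair: the negative imaginary part first).


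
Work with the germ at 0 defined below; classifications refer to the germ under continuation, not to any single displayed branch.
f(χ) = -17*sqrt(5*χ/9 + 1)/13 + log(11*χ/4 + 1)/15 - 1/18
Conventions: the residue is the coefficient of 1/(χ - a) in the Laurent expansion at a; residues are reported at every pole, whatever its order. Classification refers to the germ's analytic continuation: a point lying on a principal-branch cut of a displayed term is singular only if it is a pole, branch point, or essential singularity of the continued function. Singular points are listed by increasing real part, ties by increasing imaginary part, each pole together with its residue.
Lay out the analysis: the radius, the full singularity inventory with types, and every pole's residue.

Branch term (-17/13)*sqrt(1 - χ/(-9/5)): its argument vanishes at χ = -9/5, a square-root branch point, modulus 9/5.
Branch term (1/15)*log(1 - χ/(-4/11)): its argument vanishes at χ = -4/11, a logarithmic branch point, modulus 4/11.
The radius of convergence is the smallest modulus among the singular points: 4/11.
List the singular points by increasing real part (a conjugate pair: the negative imaginary part first).

Radius of convergence at 0: 4/11.
At -9/5: an algebraic (square-root) branch point.
At -4/11: a logarithmic branch point.


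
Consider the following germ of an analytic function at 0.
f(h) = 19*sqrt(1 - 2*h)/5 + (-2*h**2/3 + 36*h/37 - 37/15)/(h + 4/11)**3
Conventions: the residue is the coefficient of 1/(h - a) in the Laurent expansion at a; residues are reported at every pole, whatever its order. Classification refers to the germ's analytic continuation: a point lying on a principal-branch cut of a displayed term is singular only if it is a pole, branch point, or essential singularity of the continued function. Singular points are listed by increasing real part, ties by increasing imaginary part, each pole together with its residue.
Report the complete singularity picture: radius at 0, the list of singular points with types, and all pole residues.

Radius of convergence at 0: 4/11.
At -4/11: a pole of order 3; residue -2/3.
At 1/2: an algebraic (square-root) branch point.

Denominator factor (h + 4/11)^3: pole of order 3 at -4/11, modulus 4/11.
Branch term (19/5)*sqrt(1 - h/(1/2)): its argument vanishes at h = 1/2, a square-root branch point, modulus 1/2.
The radius of convergence is the smallest modulus among the singular points: 4/11.
The branch term is analytic at -4/11 and contributes nothing to the residue; only the rational part matters.
At the order-3 pole -4/11 set g(h) = (h - (-4/11))^3*(rational part) = -2*h**2/3 + 36*h/37 - 37/15.
Order-3 pole: residue = g''(a)/2; g''(-4/11) = -4/3, so the residue is -2/3.
List the singular points by increasing real part (a conjugate pair: the negative imaginary part first).


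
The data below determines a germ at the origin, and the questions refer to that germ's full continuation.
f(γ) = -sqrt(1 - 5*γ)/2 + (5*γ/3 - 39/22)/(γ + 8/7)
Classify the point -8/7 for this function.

The point is a pole of order 1.

The denominator factor γ + 8/7 vanishes at -8/7 and appears to the power 1; the numerator there equals -1699/462, nonzero, and no other factor vanishes.
The branch terms are analytic at this point.
Hence a pole whose order is the multiplicity, 1.


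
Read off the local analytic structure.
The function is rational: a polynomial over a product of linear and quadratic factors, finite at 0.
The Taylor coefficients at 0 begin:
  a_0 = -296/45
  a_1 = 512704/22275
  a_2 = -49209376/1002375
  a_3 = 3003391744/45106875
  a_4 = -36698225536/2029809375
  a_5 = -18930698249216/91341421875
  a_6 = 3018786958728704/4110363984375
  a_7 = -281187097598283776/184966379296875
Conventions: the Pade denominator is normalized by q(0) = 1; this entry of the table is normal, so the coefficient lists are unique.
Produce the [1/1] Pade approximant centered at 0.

Taylor coefficients needed (read off): a_0 = -296/45, a_1 = 512704/22275, a_2 = -49209376/1002375.
Write the denominator as Q(η) = 1 + q1*η. Requiring Q*f - P = O(η^3) with deg P <= 1 kills the coefficients of η^2..η^2 in Q*f:
  η^2: a_2 + q1*a_1 = 0, i.e. -49209376/1002375 + (512704/22275)*q1 = 0.
Solving this linear system: q1 = 1537793/720990.
The numerator is Q*f truncated at degree 1: P0 = a_0 = -296/45; P1 = a_1 + q1*a_0 = 35638772/3965445.

The Pade approximant has numerator coefficients [-296/45, 35638772/3965445]; denominator coefficients [1, 1537793/720990].


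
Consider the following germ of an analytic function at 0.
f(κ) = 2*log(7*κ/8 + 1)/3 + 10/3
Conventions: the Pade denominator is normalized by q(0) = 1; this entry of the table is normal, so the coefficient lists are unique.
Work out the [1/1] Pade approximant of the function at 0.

Taylor coefficients needed (expand at 0): a_0 = 10/3, a_1 = 7/12, a_2 = -49/192.
Write the denominator as Q(κ) = 1 + q1*κ. Requiring Q*f - P = O(κ^3) with deg P <= 1 kills the coefficients of κ^2..κ^2 in Q*f:
  κ^2: a_2 + q1*a_1 = 0, i.e. -49/192 + (7/12)*q1 = 0.
Solving this linear system: q1 = 7/16.
The numerator is Q*f truncated at degree 1: P0 = a_0 = 10/3; P1 = a_1 + q1*a_0 = 49/24.

The Pade approximant has numerator coefficients [10/3, 49/24]; denominator coefficients [1, 7/16].


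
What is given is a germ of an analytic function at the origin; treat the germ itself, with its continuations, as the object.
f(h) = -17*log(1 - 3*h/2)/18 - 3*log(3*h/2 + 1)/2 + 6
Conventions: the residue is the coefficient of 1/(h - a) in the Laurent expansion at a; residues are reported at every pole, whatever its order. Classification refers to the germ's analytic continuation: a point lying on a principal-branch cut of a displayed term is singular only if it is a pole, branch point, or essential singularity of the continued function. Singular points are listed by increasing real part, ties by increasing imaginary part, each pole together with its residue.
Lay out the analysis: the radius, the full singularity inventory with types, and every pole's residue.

Branch term (-3/2)*log(1 - h/(-2/3)): its argument vanishes at h = -2/3, a logarithmic branch point, modulus 2/3.
Branch term (-17/18)*log(1 - h/(2/3)): its argument vanishes at h = 2/3, a logarithmic branch point, modulus 2/3.
The radius of convergence is the smallest modulus among the singular points: 2/3.
List the singular points by increasing real part (a conjugate pair: the negative imaginary part first).

Radius of convergence at 0: 2/3.
At -2/3: a logarithmic branch point.
At 2/3: a logarithmic branch point.


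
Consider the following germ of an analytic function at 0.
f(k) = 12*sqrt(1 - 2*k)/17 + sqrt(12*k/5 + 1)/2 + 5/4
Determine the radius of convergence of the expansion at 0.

Branch term (12/17)*sqrt(1 - k/(1/2)): its argument vanishes at k = 1/2, a square-root branch point, modulus 1/2.
Branch term (1/2)*sqrt(1 - k/(-5/12)): its argument vanishes at k = -5/12, a square-root branch point, modulus 5/12.
The radius of convergence is the smallest modulus among the singular points: 5/12.

The radius of convergence is 5/12.


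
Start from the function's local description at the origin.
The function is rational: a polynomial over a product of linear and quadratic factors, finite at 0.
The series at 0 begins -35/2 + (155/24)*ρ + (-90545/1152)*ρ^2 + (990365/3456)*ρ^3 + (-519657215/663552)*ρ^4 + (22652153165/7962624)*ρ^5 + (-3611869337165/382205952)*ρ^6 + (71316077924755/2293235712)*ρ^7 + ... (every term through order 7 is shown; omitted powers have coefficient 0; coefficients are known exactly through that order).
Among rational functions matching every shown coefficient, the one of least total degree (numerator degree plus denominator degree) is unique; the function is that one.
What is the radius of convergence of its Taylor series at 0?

No rational of total degree below 6 reproduces all 8 coefficients; solving the [1/5] Pade equations on them gives f(ρ) = (-ρ/2 - 7/3)/((ρ + 3/10)*(ρ**2 - 11*ρ/12 + 2/3)**2), whose expansion matches every shown term.
Denominator factor (ρ**2 - 11*ρ/12 + 2/3)^2: discriminant -263/144, complex-conjugate roots (11/24) + ((1/24)*sqrt(263))*i and (11/24) - ((1/24)*sqrt(263))*i; poles of order 2, moduli (1/3)*sqrt(6) and (1/3)*sqrt(6).
Denominator factor (ρ + 3/10): pole of order 1 at -3/10, modulus 3/10.
The radius of convergence is the smallest modulus among the singular points: 3/10.

The radius of convergence is 3/10.


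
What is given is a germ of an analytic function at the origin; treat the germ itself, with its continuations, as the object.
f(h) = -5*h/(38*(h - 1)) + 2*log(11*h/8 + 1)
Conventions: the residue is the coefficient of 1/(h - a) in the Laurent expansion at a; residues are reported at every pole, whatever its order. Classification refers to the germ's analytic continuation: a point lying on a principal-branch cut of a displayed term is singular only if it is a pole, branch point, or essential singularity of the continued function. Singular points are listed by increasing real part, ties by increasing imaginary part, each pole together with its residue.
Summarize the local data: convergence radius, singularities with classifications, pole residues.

Denominator factor (h - 1): pole of order 1 at 1, modulus 1.
Branch term (2)*log(1 - h/(-8/11)): its argument vanishes at h = -8/11, a logarithmic branch point, modulus 8/11.
The radius of convergence is the smallest modulus among the singular points: 8/11.
The branch term is analytic at 1 and contributes nothing to the residue; only the rational part matters.
At the order-1 pole 1 set g(h) = (h - (1))*(rational part) = -5*h/38.
Simple pole: residue = g(a) at a = 1, which is -5/38.
List the singular points by increasing real part (a conjugate pair: the negative imaginary part first).

Radius of convergence at 0: 8/11.
At -8/11: a logarithmic branch point.
At 1: a pole of order 1; residue -5/38.


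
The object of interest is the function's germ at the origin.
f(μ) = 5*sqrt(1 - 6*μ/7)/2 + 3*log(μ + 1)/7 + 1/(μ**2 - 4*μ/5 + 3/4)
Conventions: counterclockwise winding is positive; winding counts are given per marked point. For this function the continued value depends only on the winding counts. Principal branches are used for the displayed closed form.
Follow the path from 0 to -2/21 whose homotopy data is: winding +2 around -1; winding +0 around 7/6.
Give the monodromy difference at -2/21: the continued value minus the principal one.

The rational part is single-valued and drops out of the difference; each branch term changes only by its own monodromy.
(5/2)*sqrt(1 - μ/(7/6)): winding +0 is even, the square root returns to the same sheet, contribution 0.
(3/7)*log(1 - μ/(-1)): each positive loop around -1 adds 2*pi*i to the log, so winding +2 contributes (3/7)*(2)*2*pi*i = (12/7)*pi*i.
Summing the contributions at μ = -2/21 gives (12/7)*pi*i.

Continued minus principal equals (12/7)*pi*i.


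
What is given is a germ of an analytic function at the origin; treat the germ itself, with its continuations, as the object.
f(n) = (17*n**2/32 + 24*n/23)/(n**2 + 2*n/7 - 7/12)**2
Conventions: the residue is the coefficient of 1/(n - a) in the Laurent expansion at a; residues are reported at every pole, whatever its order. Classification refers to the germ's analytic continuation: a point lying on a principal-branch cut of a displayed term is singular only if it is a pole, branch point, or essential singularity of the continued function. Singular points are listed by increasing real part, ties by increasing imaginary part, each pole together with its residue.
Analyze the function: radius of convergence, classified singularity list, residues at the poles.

Radius of convergence at 0: -1/7 + (1/42)*sqrt(1065).
At -1/7 - (1/42)*sqrt(1065): a pole of order 2; residue -(55615/7420352)*sqrt(1065).
At -1/7 + (1/42)*sqrt(1065): a pole of order 2; residue (55615/7420352)*sqrt(1065).

Denominator factor (n**2 + 2*n/7 - 7/12)^2: discriminant 355/147, real irrational roots -1/7 + (1/42)*sqrt(1065) and -1/7 - (1/42)*sqrt(1065); poles of order 2, moduli -1/7 + (1/42)*sqrt(1065) and 1/7 + (1/42)*sqrt(1065).
The radius of convergence is the smallest modulus among the singular points: -1/7 + (1/42)*sqrt(1065).
The factor n**2 + 2*n/7 - 7/12 splits as (n - a)(n - a') with a = -1/7 - (1/42)*sqrt(1065), a' = -1/7 + (1/42)*sqrt(1065). At the order-2 pole a set g(n) = (n - a)^2*f(n) = [17*n**2/32 + 24*n/23] / (n - a')^2.
Order-2 pole: residue = g'(a); g'(-1/7 - (1/42)*sqrt(1065)) = -(55615/7420352)*sqrt(1065), so the residue is -(55615/7420352)*sqrt(1065).
The factor n**2 + 2*n/7 - 7/12 splits as (n - a)(n - a') with a = -1/7 + (1/42)*sqrt(1065), a' = -1/7 - (1/42)*sqrt(1065). At the order-2 pole a set g(n) = (n - a)^2*f(n) = [17*n**2/32 + 24*n/23] / (n - a')^2.
Order-2 pole: residue = g'(a); g'(-1/7 + (1/42)*sqrt(1065)) = (55615/7420352)*sqrt(1065), so the residue is (55615/7420352)*sqrt(1065).
List the singular points by increasing real part (a conjugate pair: the negative imaginary part first).


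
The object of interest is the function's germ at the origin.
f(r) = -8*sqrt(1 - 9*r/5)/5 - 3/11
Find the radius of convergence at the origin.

Branch term (-8/5)*sqrt(1 - r/(5/9)): its argument vanishes at r = 5/9, a square-root branch point, modulus 5/9.
The radius of convergence is the smallest modulus among the singular points: 5/9.

The radius of convergence is 5/9.


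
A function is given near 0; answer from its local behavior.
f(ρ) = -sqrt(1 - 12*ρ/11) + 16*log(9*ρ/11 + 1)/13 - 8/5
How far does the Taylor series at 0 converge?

Branch term (16/13)*log(1 - ρ/(-11/9)): its argument vanishes at ρ = -11/9, a logarithmic branch point, modulus 11/9.
Branch term (-1)*sqrt(1 - ρ/(11/12)): its argument vanishes at ρ = 11/12, a square-root branch point, modulus 11/12.
The radius of convergence is the smallest modulus among the singular points: 11/12.

The radius of convergence is 11/12.


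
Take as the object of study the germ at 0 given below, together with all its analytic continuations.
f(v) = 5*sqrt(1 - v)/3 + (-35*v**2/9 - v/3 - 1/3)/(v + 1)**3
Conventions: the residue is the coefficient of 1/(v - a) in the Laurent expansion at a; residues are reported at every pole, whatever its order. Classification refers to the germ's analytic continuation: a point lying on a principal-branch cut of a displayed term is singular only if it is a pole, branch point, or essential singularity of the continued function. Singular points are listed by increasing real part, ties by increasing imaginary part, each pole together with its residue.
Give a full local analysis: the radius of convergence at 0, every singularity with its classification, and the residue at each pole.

Radius of convergence at 0: 1.
At -1: a pole of order 3; residue -35/9.
At 1: an algebraic (square-root) branch point.

Denominator factor (v + 1)^3: pole of order 3 at -1, modulus 1.
Branch term (5/3)*sqrt(1 - v/(1)): its argument vanishes at v = 1, a square-root branch point, modulus 1.
The radius of convergence is the smallest modulus among the singular points: 1.
The branch term is analytic at -1 and contributes nothing to the residue; only the rational part matters.
At the order-3 pole -1 set g(v) = (v - (-1))^3*(rational part) = -35*v**2/9 - v/3 - 1/3.
Order-3 pole: residue = g''(a)/2; g''(-1) = -70/9, so the residue is -35/9.
List the singular points by increasing real part (a conjugate pair: the negative imaginary part first).
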